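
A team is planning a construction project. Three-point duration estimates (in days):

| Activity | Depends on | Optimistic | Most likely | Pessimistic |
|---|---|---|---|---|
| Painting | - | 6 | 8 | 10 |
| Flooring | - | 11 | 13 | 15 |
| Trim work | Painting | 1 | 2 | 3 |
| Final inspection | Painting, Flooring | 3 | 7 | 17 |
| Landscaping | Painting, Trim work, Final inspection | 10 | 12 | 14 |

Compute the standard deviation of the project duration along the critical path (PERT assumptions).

2.52 days

te_Painting = (6 + 4·8 + 10)/6 = 48/6 = 8; σ²_Painting = ((10−6)/6)² = 0.444
te_Flooring = (11 + 4·13 + 15)/6 = 78/6 = 13; σ²_Flooring = ((15−11)/6)² = 0.444
te_Trim work = (1 + 4·2 + 3)/6 = 12/6 = 2; σ²_Trim work = ((3−1)/6)² = 0.111
te_Final inspection = (3 + 4·7 + 17)/6 = 48/6 = 8; σ²_Final inspection = ((17−3)/6)² = 5.444
te_Landscaping = (10 + 4·12 + 14)/6 = 72/6 = 12; σ²_Landscaping = ((14−10)/6)² = 0.444

Forward pass:
ES_Painting = 0; EF_Painting = 8
ES_Flooring = 0; EF_Flooring = 13
ES_Trim work = 8; EF_Trim work = 8+2 = 10
ES_Final inspection = max(EF_Painting=8, EF_Flooring=13) = 13; EF_Final inspection = 13+8 = 21
ES_Landscaping = max(EF_Painting=8, EF_Trim work=10, EF_Final inspection=21) = 21; EF_Landscaping = 21+12 = 33
Expected project duration μ = 33 days. Critical path: Flooring → Final inspection → Landscaping.

Variance along critical path = 0.444 + 5.444 + 0.444 = 6.333
σ = √6.333 = 2.517 days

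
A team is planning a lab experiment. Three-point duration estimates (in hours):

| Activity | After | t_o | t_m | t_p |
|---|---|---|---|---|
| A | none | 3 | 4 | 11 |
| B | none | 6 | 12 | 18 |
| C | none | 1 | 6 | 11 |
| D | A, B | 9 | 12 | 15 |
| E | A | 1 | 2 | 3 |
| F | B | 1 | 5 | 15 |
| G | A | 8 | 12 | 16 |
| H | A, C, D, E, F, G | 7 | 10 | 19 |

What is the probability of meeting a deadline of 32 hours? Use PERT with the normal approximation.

0.159

te_A = (3 + 4·4 + 11)/6 = 30/6 = 5; σ²_A = ((11−3)/6)² = 1.778
te_B = (6 + 4·12 + 18)/6 = 72/6 = 12; σ²_B = ((18−6)/6)² = 4.000
te_C = (1 + 4·6 + 11)/6 = 36/6 = 6; σ²_C = ((11−1)/6)² = 2.778
te_D = (9 + 4·12 + 15)/6 = 72/6 = 12; σ²_D = ((15−9)/6)² = 1.000
te_E = (1 + 4·2 + 3)/6 = 12/6 = 2; σ²_E = ((3−1)/6)² = 0.111
te_F = (1 + 4·5 + 15)/6 = 36/6 = 6; σ²_F = ((15−1)/6)² = 5.444
te_G = (8 + 4·12 + 16)/6 = 72/6 = 12; σ²_G = ((16−8)/6)² = 1.778
te_H = (7 + 4·10 + 19)/6 = 66/6 = 11; σ²_H = ((19−7)/6)² = 4.000

Forward pass:
ES_A = 0; EF_A = 5
ES_B = 0; EF_B = 12
ES_C = 0; EF_C = 6
ES_D = max(EF_A=5, EF_B=12) = 12; EF_D = 12+12 = 24
ES_E = 5; EF_E = 5+2 = 7
ES_F = 12; EF_F = 12+6 = 18
ES_G = 5; EF_G = 5+12 = 17
ES_H = max(EF_A=5, EF_C=6, EF_D=24, EF_E=7, EF_F=18, EF_G=17) = 24; EF_H = 24+11 = 35
Expected project duration μ = 35 hours. Critical path: B → D → H.

Variance along critical path = 4.000 + 1.000 + 4.000 = 9.000; σ = √9.000 = 3.000 hours.
Z = (32 − 35) / 3.000 = -1.000
P(T ≤ 32) = Φ(-1.000) ≈ 0.159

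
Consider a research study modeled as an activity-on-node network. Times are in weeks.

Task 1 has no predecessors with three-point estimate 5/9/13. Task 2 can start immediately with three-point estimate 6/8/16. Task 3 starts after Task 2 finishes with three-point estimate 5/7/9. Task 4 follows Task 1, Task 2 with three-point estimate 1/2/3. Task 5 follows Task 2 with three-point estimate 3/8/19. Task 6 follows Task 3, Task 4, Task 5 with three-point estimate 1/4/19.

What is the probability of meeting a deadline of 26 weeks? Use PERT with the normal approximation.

0.677

te_Task 1 = (5 + 4·9 + 13)/6 = 54/6 = 9; σ²_Task 1 = ((13−5)/6)² = 1.778
te_Task 2 = (6 + 4·8 + 16)/6 = 54/6 = 9; σ²_Task 2 = ((16−6)/6)² = 2.778
te_Task 3 = (5 + 4·7 + 9)/6 = 42/6 = 7; σ²_Task 3 = ((9−5)/6)² = 0.444
te_Task 4 = (1 + 4·2 + 3)/6 = 12/6 = 2; σ²_Task 4 = ((3−1)/6)² = 0.111
te_Task 5 = (3 + 4·8 + 19)/6 = 54/6 = 9; σ²_Task 5 = ((19−3)/6)² = 7.111
te_Task 6 = (1 + 4·4 + 19)/6 = 36/6 = 6; σ²_Task 6 = ((19−1)/6)² = 9.000

Forward pass:
ES_Task 1 = 0; EF_Task 1 = 9
ES_Task 2 = 0; EF_Task 2 = 9
ES_Task 3 = 9; EF_Task 3 = 9+7 = 16
ES_Task 4 = max(EF_Task 1=9, EF_Task 2=9) = 9; EF_Task 4 = 9+2 = 11
ES_Task 5 = 9; EF_Task 5 = 9+9 = 18
ES_Task 6 = max(EF_Task 3=16, EF_Task 4=11, EF_Task 5=18) = 18; EF_Task 6 = 18+6 = 24
Expected project duration μ = 24 weeks. Critical path: Task 2 → Task 5 → Task 6.

Variance along critical path = 2.778 + 7.111 + 9.000 = 18.889; σ = √18.889 = 4.346 weeks.
Z = (26 − 24) / 4.346 = 0.460
P(T ≤ 26) = Φ(0.460) ≈ 0.677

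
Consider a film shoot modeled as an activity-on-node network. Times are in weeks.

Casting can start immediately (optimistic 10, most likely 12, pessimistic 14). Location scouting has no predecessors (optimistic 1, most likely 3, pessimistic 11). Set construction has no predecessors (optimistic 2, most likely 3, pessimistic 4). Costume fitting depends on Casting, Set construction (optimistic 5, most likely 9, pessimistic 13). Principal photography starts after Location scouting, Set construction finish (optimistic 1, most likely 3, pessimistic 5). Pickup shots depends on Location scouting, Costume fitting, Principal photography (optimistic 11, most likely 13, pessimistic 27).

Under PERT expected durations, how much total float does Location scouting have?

te_Casting = (10 + 4·12 + 14)/6 = 72/6 = 12
te_Location scouting = (1 + 4·3 + 11)/6 = 24/6 = 4
te_Set construction = (2 + 4·3 + 4)/6 = 18/6 = 3
te_Costume fitting = (5 + 4·9 + 13)/6 = 54/6 = 9
te_Principal photography = (1 + 4·3 + 5)/6 = 18/6 = 3
te_Pickup shots = (11 + 4·13 + 27)/6 = 90/6 = 15

Forward pass:
ES_Casting = 0; EF_Casting = 12
ES_Location scouting = 0; EF_Location scouting = 4
ES_Set construction = 0; EF_Set construction = 3
ES_Costume fitting = max(EF_Casting=12, EF_Set construction=3) = 12; EF_Costume fitting = 12+9 = 21
ES_Principal photography = max(EF_Location scouting=4, EF_Set construction=3) = 4; EF_Principal photography = 4+3 = 7
ES_Pickup shots = max(EF_Location scouting=4, EF_Costume fitting=21, EF_Principal photography=7) = 21; EF_Pickup shots = 21+15 = 36
Expected project duration μ = 36 weeks. Critical path: Casting → Costume fitting → Pickup shots.

Backward pass:
LF_Pickup shots = 36; LS_Pickup shots = 36−15 = 21
LF_Principal photography = LS_Pickup shots = 21; LS_Principal photography = 21−3 = 18
LF_Costume fitting = LS_Pickup shots = 21; LS_Costume fitting = 21−9 = 12
LF_Set construction = min(LS_Costume fitting=12, LS_Principal photography=18) = 12; LS_Set construction = 12−3 = 9
LF_Location scouting = min(LS_Principal photography=18, LS_Pickup shots=21) = 18; LS_Location scouting = 18−4 = 14
LF_Casting = LS_Costume fitting = 12; LS_Casting = 12−12 = 0
Slack_Location scouting = LS_Location scouting − ES_Location scouting = 14 − 0 = 14

14 weeks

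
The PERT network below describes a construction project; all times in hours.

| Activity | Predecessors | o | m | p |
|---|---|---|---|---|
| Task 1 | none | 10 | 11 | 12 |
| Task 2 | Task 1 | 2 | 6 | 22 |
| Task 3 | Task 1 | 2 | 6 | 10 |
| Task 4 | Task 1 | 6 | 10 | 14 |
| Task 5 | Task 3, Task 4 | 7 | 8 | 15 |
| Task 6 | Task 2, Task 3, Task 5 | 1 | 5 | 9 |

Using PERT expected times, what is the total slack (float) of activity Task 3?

4 hours

te_Task 1 = (10 + 4·11 + 12)/6 = 66/6 = 11
te_Task 2 = (2 + 4·6 + 22)/6 = 48/6 = 8
te_Task 3 = (2 + 4·6 + 10)/6 = 36/6 = 6
te_Task 4 = (6 + 4·10 + 14)/6 = 60/6 = 10
te_Task 5 = (7 + 4·8 + 15)/6 = 54/6 = 9
te_Task 6 = (1 + 4·5 + 9)/6 = 30/6 = 5

Forward pass:
ES_Task 1 = 0; EF_Task 1 = 11
ES_Task 2 = 11; EF_Task 2 = 11+8 = 19
ES_Task 3 = 11; EF_Task 3 = 11+6 = 17
ES_Task 4 = 11; EF_Task 4 = 11+10 = 21
ES_Task 5 = max(EF_Task 3=17, EF_Task 4=21) = 21; EF_Task 5 = 21+9 = 30
ES_Task 6 = max(EF_Task 2=19, EF_Task 3=17, EF_Task 5=30) = 30; EF_Task 6 = 30+5 = 35
Expected project duration μ = 35 hours. Critical path: Task 1 → Task 4 → Task 5 → Task 6.

Backward pass:
LF_Task 6 = 35; LS_Task 6 = 35−5 = 30
LF_Task 5 = LS_Task 6 = 30; LS_Task 5 = 30−9 = 21
LF_Task 4 = LS_Task 5 = 21; LS_Task 4 = 21−10 = 11
LF_Task 3 = min(LS_Task 5=21, LS_Task 6=30) = 21; LS_Task 3 = 21−6 = 15
LF_Task 2 = LS_Task 6 = 30; LS_Task 2 = 30−8 = 22
LF_Task 1 = min(LS_Task 2=22, LS_Task 3=15, LS_Task 4=11) = 11; LS_Task 1 = 11−11 = 0
Slack_Task 3 = LS_Task 3 − ES_Task 3 = 15 − 11 = 4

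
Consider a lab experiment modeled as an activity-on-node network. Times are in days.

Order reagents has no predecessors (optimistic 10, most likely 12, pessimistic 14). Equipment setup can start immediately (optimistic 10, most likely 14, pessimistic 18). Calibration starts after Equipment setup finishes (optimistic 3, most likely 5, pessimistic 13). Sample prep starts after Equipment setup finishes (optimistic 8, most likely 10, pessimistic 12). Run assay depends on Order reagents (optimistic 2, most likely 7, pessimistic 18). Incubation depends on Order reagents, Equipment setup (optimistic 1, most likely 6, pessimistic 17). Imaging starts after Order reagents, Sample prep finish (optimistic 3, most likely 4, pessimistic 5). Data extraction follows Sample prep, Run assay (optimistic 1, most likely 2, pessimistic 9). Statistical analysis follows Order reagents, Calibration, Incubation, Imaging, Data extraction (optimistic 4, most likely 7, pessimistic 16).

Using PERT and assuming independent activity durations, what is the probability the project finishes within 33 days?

0.117

te_Order reagents = (10 + 4·12 + 14)/6 = 72/6 = 12; σ²_Order reagents = ((14−10)/6)² = 0.444
te_Equipment setup = (10 + 4·14 + 18)/6 = 84/6 = 14; σ²_Equipment setup = ((18−10)/6)² = 1.778
te_Calibration = (3 + 4·5 + 13)/6 = 36/6 = 6; σ²_Calibration = ((13−3)/6)² = 2.778
te_Sample prep = (8 + 4·10 + 12)/6 = 60/6 = 10; σ²_Sample prep = ((12−8)/6)² = 0.444
te_Run assay = (2 + 4·7 + 18)/6 = 48/6 = 8; σ²_Run assay = ((18−2)/6)² = 7.111
te_Incubation = (1 + 4·6 + 17)/6 = 42/6 = 7; σ²_Incubation = ((17−1)/6)² = 7.111
te_Imaging = (3 + 4·4 + 5)/6 = 24/6 = 4; σ²_Imaging = ((5−3)/6)² = 0.111
te_Data extraction = (1 + 4·2 + 9)/6 = 18/6 = 3; σ²_Data extraction = ((9−1)/6)² = 1.778
te_Statistical analysis = (4 + 4·7 + 16)/6 = 48/6 = 8; σ²_Statistical analysis = ((16−4)/6)² = 4.000

Forward pass:
ES_Order reagents = 0; EF_Order reagents = 12
ES_Equipment setup = 0; EF_Equipment setup = 14
ES_Calibration = 14; EF_Calibration = 14+6 = 20
ES_Sample prep = 14; EF_Sample prep = 14+10 = 24
ES_Run assay = 12; EF_Run assay = 12+8 = 20
ES_Incubation = max(EF_Order reagents=12, EF_Equipment setup=14) = 14; EF_Incubation = 14+7 = 21
ES_Imaging = max(EF_Order reagents=12, EF_Sample prep=24) = 24; EF_Imaging = 24+4 = 28
ES_Data extraction = max(EF_Sample prep=24, EF_Run assay=20) = 24; EF_Data extraction = 24+3 = 27
ES_Statistical analysis = max(EF_Order reagents=12, EF_Calibration=20, EF_Incubation=21, EF_Imaging=28, EF_Data extraction=27) = 28; EF_Statistical analysis = 28+8 = 36
Expected project duration μ = 36 days. Critical path: Equipment setup → Sample prep → Imaging → Statistical analysis.

Variance along critical path = 1.778 + 0.444 + 0.111 + 4.000 = 6.333; σ = √6.333 = 2.517 days.
Z = (33 − 36) / 2.517 = -1.192
P(T ≤ 33) = Φ(-1.192) ≈ 0.117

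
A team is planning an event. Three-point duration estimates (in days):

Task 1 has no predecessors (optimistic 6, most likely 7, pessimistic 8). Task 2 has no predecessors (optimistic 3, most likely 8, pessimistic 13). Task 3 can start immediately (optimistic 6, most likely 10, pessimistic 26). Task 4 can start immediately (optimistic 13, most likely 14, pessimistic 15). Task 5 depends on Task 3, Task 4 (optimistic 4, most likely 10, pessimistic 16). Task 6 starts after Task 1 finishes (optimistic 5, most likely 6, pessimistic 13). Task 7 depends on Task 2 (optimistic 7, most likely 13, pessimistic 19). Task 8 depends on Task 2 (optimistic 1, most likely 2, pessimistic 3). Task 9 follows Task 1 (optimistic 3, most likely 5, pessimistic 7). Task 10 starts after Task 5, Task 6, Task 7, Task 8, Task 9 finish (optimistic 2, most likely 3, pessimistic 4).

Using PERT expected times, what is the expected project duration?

te_Task 1 = (6 + 4·7 + 8)/6 = 42/6 = 7
te_Task 2 = (3 + 4·8 + 13)/6 = 48/6 = 8
te_Task 3 = (6 + 4·10 + 26)/6 = 72/6 = 12
te_Task 4 = (13 + 4·14 + 15)/6 = 84/6 = 14
te_Task 5 = (4 + 4·10 + 16)/6 = 60/6 = 10
te_Task 6 = (5 + 4·6 + 13)/6 = 42/6 = 7
te_Task 7 = (7 + 4·13 + 19)/6 = 78/6 = 13
te_Task 8 = (1 + 4·2 + 3)/6 = 12/6 = 2
te_Task 9 = (3 + 4·5 + 7)/6 = 30/6 = 5
te_Task 10 = (2 + 4·3 + 4)/6 = 18/6 = 3

Forward pass:
ES_Task 1 = 0; EF_Task 1 = 7
ES_Task 2 = 0; EF_Task 2 = 8
ES_Task 3 = 0; EF_Task 3 = 12
ES_Task 4 = 0; EF_Task 4 = 14
ES_Task 5 = max(EF_Task 3=12, EF_Task 4=14) = 14; EF_Task 5 = 14+10 = 24
ES_Task 6 = 7; EF_Task 6 = 7+7 = 14
ES_Task 7 = 8; EF_Task 7 = 8+13 = 21
ES_Task 8 = 8; EF_Task 8 = 8+2 = 10
ES_Task 9 = 7; EF_Task 9 = 7+5 = 12
ES_Task 10 = max(EF_Task 5=24, EF_Task 6=14, EF_Task 7=21, EF_Task 8=10, EF_Task 9=12) = 24; EF_Task 10 = 24+3 = 27
Expected project duration μ = 27 days. Critical path: Task 4 → Task 5 → Task 10.

27 days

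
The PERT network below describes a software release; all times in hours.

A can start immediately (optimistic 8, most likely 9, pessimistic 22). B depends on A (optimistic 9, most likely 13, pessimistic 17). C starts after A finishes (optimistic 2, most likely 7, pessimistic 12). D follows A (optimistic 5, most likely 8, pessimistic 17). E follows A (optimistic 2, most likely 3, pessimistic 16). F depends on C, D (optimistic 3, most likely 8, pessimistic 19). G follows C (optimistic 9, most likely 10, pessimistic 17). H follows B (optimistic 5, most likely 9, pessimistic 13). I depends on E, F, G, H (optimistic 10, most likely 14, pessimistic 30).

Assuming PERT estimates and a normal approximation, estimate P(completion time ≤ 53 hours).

0.814

te_A = (8 + 4·9 + 22)/6 = 66/6 = 11; σ²_A = ((22−8)/6)² = 5.444
te_B = (9 + 4·13 + 17)/6 = 78/6 = 13; σ²_B = ((17−9)/6)² = 1.778
te_C = (2 + 4·7 + 12)/6 = 42/6 = 7; σ²_C = ((12−2)/6)² = 2.778
te_D = (5 + 4·8 + 17)/6 = 54/6 = 9; σ²_D = ((17−5)/6)² = 4.000
te_E = (2 + 4·3 + 16)/6 = 30/6 = 5; σ²_E = ((16−2)/6)² = 5.444
te_F = (3 + 4·8 + 19)/6 = 54/6 = 9; σ²_F = ((19−3)/6)² = 7.111
te_G = (9 + 4·10 + 17)/6 = 66/6 = 11; σ²_G = ((17−9)/6)² = 1.778
te_H = (5 + 4·9 + 13)/6 = 54/6 = 9; σ²_H = ((13−5)/6)² = 1.778
te_I = (10 + 4·14 + 30)/6 = 96/6 = 16; σ²_I = ((30−10)/6)² = 11.111

Forward pass:
ES_A = 0; EF_A = 11
ES_B = 11; EF_B = 11+13 = 24
ES_C = 11; EF_C = 11+7 = 18
ES_D = 11; EF_D = 11+9 = 20
ES_E = 11; EF_E = 11+5 = 16
ES_F = max(EF_C=18, EF_D=20) = 20; EF_F = 20+9 = 29
ES_G = 18; EF_G = 18+11 = 29
ES_H = 24; EF_H = 24+9 = 33
ES_I = max(EF_E=16, EF_F=29, EF_G=29, EF_H=33) = 33; EF_I = 33+16 = 49
Expected project duration μ = 49 hours. Critical path: A → B → H → I.

Variance along critical path = 5.444 + 1.778 + 1.778 + 11.111 = 20.111; σ = √20.111 = 4.485 hours.
Z = (53 − 49) / 4.485 = 0.892
P(T ≤ 53) = Φ(0.892) ≈ 0.814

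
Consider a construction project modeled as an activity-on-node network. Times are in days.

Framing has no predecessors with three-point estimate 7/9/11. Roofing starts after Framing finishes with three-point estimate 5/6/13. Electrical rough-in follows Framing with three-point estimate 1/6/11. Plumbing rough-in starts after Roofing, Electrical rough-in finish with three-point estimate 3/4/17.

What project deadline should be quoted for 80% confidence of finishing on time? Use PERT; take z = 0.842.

te_Framing = (7 + 4·9 + 11)/6 = 54/6 = 9; σ²_Framing = ((11−7)/6)² = 0.444
te_Roofing = (5 + 4·6 + 13)/6 = 42/6 = 7; σ²_Roofing = ((13−5)/6)² = 1.778
te_Electrical rough-in = (1 + 4·6 + 11)/6 = 36/6 = 6; σ²_Electrical rough-in = ((11−1)/6)² = 2.778
te_Plumbing rough-in = (3 + 4·4 + 17)/6 = 36/6 = 6; σ²_Plumbing rough-in = ((17−3)/6)² = 5.444

Forward pass:
ES_Framing = 0; EF_Framing = 9
ES_Roofing = 9; EF_Roofing = 9+7 = 16
ES_Electrical rough-in = 9; EF_Electrical rough-in = 9+6 = 15
ES_Plumbing rough-in = max(EF_Roofing=16, EF_Electrical rough-in=15) = 16; EF_Plumbing rough-in = 16+6 = 22
Expected project duration μ = 22 days. Critical path: Framing → Roofing → Plumbing rough-in.

Variance along critical path = 0.444 + 1.778 + 5.444 = 7.667; σ = 2.769 days.
D = μ + z·σ = 22 + 0.842·2.769 = 24.3 days

24.3 days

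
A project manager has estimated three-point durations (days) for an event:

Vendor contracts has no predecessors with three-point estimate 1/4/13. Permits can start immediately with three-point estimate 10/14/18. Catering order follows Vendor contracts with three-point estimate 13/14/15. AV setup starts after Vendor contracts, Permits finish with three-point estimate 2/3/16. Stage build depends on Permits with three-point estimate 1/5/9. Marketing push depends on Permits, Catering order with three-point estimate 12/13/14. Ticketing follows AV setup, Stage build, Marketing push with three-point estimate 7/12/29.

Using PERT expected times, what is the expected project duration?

46 days

te_Vendor contracts = (1 + 4·4 + 13)/6 = 30/6 = 5
te_Permits = (10 + 4·14 + 18)/6 = 84/6 = 14
te_Catering order = (13 + 4·14 + 15)/6 = 84/6 = 14
te_AV setup = (2 + 4·3 + 16)/6 = 30/6 = 5
te_Stage build = (1 + 4·5 + 9)/6 = 30/6 = 5
te_Marketing push = (12 + 4·13 + 14)/6 = 78/6 = 13
te_Ticketing = (7 + 4·12 + 29)/6 = 84/6 = 14

Forward pass:
ES_Vendor contracts = 0; EF_Vendor contracts = 5
ES_Permits = 0; EF_Permits = 14
ES_Catering order = 5; EF_Catering order = 5+14 = 19
ES_AV setup = max(EF_Vendor contracts=5, EF_Permits=14) = 14; EF_AV setup = 14+5 = 19
ES_Stage build = 14; EF_Stage build = 14+5 = 19
ES_Marketing push = max(EF_Permits=14, EF_Catering order=19) = 19; EF_Marketing push = 19+13 = 32
ES_Ticketing = max(EF_AV setup=19, EF_Stage build=19, EF_Marketing push=32) = 32; EF_Ticketing = 32+14 = 46
Expected project duration μ = 46 days. Critical path: Vendor contracts → Catering order → Marketing push → Ticketing.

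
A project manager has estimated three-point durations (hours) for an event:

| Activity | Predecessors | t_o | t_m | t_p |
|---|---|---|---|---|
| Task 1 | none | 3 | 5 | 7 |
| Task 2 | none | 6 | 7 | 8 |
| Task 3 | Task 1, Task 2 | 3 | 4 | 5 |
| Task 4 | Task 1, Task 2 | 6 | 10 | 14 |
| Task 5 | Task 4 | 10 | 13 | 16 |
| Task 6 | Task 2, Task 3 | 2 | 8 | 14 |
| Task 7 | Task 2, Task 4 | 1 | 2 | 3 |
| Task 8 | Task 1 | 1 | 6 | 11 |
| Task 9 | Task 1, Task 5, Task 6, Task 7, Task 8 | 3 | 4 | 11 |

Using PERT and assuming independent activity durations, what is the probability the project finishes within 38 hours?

te_Task 1 = (3 + 4·5 + 7)/6 = 30/6 = 5; σ²_Task 1 = ((7−3)/6)² = 0.444
te_Task 2 = (6 + 4·7 + 8)/6 = 42/6 = 7; σ²_Task 2 = ((8−6)/6)² = 0.111
te_Task 3 = (3 + 4·4 + 5)/6 = 24/6 = 4; σ²_Task 3 = ((5−3)/6)² = 0.111
te_Task 4 = (6 + 4·10 + 14)/6 = 60/6 = 10; σ²_Task 4 = ((14−6)/6)² = 1.778
te_Task 5 = (10 + 4·13 + 16)/6 = 78/6 = 13; σ²_Task 5 = ((16−10)/6)² = 1.000
te_Task 6 = (2 + 4·8 + 14)/6 = 48/6 = 8; σ²_Task 6 = ((14−2)/6)² = 4.000
te_Task 7 = (1 + 4·2 + 3)/6 = 12/6 = 2; σ²_Task 7 = ((3−1)/6)² = 0.111
te_Task 8 = (1 + 4·6 + 11)/6 = 36/6 = 6; σ²_Task 8 = ((11−1)/6)² = 2.778
te_Task 9 = (3 + 4·4 + 11)/6 = 30/6 = 5; σ²_Task 9 = ((11−3)/6)² = 1.778

Forward pass:
ES_Task 1 = 0; EF_Task 1 = 5
ES_Task 2 = 0; EF_Task 2 = 7
ES_Task 3 = max(EF_Task 1=5, EF_Task 2=7) = 7; EF_Task 3 = 7+4 = 11
ES_Task 4 = max(EF_Task 1=5, EF_Task 2=7) = 7; EF_Task 4 = 7+10 = 17
ES_Task 5 = 17; EF_Task 5 = 17+13 = 30
ES_Task 6 = max(EF_Task 2=7, EF_Task 3=11) = 11; EF_Task 6 = 11+8 = 19
ES_Task 7 = max(EF_Task 2=7, EF_Task 4=17) = 17; EF_Task 7 = 17+2 = 19
ES_Task 8 = 5; EF_Task 8 = 5+6 = 11
ES_Task 9 = max(EF_Task 1=5, EF_Task 5=30, EF_Task 6=19, EF_Task 7=19, EF_Task 8=11) = 30; EF_Task 9 = 30+5 = 35
Expected project duration μ = 35 hours. Critical path: Task 2 → Task 4 → Task 5 → Task 9.

Variance along critical path = 0.111 + 1.778 + 1.000 + 1.778 = 4.667; σ = √4.667 = 2.160 hours.
Z = (38 − 35) / 2.160 = 1.389
P(T ≤ 38) = Φ(1.389) ≈ 0.918

0.918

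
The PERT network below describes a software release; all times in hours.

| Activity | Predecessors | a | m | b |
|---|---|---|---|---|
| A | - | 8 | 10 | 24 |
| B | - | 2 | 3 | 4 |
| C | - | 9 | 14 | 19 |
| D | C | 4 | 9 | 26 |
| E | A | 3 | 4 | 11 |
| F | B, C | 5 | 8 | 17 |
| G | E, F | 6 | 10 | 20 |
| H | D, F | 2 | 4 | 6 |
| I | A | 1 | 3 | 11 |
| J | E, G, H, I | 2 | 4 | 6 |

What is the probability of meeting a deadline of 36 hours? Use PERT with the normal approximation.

te_A = (8 + 4·10 + 24)/6 = 72/6 = 12; σ²_A = ((24−8)/6)² = 7.111
te_B = (2 + 4·3 + 4)/6 = 18/6 = 3; σ²_B = ((4−2)/6)² = 0.111
te_C = (9 + 4·14 + 19)/6 = 84/6 = 14; σ²_C = ((19−9)/6)² = 2.778
te_D = (4 + 4·9 + 26)/6 = 66/6 = 11; σ²_D = ((26−4)/6)² = 13.444
te_E = (3 + 4·4 + 11)/6 = 30/6 = 5; σ²_E = ((11−3)/6)² = 1.778
te_F = (5 + 4·8 + 17)/6 = 54/6 = 9; σ²_F = ((17−5)/6)² = 4.000
te_G = (6 + 4·10 + 20)/6 = 66/6 = 11; σ²_G = ((20−6)/6)² = 5.444
te_H = (2 + 4·4 + 6)/6 = 24/6 = 4; σ²_H = ((6−2)/6)² = 0.444
te_I = (1 + 4·3 + 11)/6 = 24/6 = 4; σ²_I = ((11−1)/6)² = 2.778
te_J = (2 + 4·4 + 6)/6 = 24/6 = 4; σ²_J = ((6−2)/6)² = 0.444

Forward pass:
ES_A = 0; EF_A = 12
ES_B = 0; EF_B = 3
ES_C = 0; EF_C = 14
ES_D = 14; EF_D = 14+11 = 25
ES_E = 12; EF_E = 12+5 = 17
ES_F = max(EF_B=3, EF_C=14) = 14; EF_F = 14+9 = 23
ES_G = max(EF_E=17, EF_F=23) = 23; EF_G = 23+11 = 34
ES_H = max(EF_D=25, EF_F=23) = 25; EF_H = 25+4 = 29
ES_I = 12; EF_I = 12+4 = 16
ES_J = max(EF_E=17, EF_G=34, EF_H=29, EF_I=16) = 34; EF_J = 34+4 = 38
Expected project duration μ = 38 hours. Critical path: C → F → G → J.

Variance along critical path = 2.778 + 4.000 + 5.444 + 0.444 = 12.667; σ = √12.667 = 3.559 hours.
Z = (36 − 38) / 3.559 = -0.562
P(T ≤ 36) = Φ(-0.562) ≈ 0.287

0.287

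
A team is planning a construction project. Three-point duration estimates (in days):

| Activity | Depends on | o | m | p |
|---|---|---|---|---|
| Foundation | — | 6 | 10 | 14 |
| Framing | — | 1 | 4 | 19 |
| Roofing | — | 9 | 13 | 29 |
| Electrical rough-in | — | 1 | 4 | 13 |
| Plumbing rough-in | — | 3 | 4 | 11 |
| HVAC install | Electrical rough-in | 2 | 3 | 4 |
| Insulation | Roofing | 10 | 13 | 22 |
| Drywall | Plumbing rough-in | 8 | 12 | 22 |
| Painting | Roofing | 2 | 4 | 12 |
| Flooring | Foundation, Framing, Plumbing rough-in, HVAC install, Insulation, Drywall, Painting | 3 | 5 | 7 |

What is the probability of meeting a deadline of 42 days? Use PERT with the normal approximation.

te_Foundation = (6 + 4·10 + 14)/6 = 60/6 = 10; σ²_Foundation = ((14−6)/6)² = 1.778
te_Framing = (1 + 4·4 + 19)/6 = 36/6 = 6; σ²_Framing = ((19−1)/6)² = 9.000
te_Roofing = (9 + 4·13 + 29)/6 = 90/6 = 15; σ²_Roofing = ((29−9)/6)² = 11.111
te_Electrical rough-in = (1 + 4·4 + 13)/6 = 30/6 = 5; σ²_Electrical rough-in = ((13−1)/6)² = 4.000
te_Plumbing rough-in = (3 + 4·4 + 11)/6 = 30/6 = 5; σ²_Plumbing rough-in = ((11−3)/6)² = 1.778
te_HVAC install = (2 + 4·3 + 4)/6 = 18/6 = 3; σ²_HVAC install = ((4−2)/6)² = 0.111
te_Insulation = (10 + 4·13 + 22)/6 = 84/6 = 14; σ²_Insulation = ((22−10)/6)² = 4.000
te_Drywall = (8 + 4·12 + 22)/6 = 78/6 = 13; σ²_Drywall = ((22−8)/6)² = 5.444
te_Painting = (2 + 4·4 + 12)/6 = 30/6 = 5; σ²_Painting = ((12−2)/6)² = 2.778
te_Flooring = (3 + 4·5 + 7)/6 = 30/6 = 5; σ²_Flooring = ((7−3)/6)² = 0.444

Forward pass:
ES_Foundation = 0; EF_Foundation = 10
ES_Framing = 0; EF_Framing = 6
ES_Roofing = 0; EF_Roofing = 15
ES_Electrical rough-in = 0; EF_Electrical rough-in = 5
ES_Plumbing rough-in = 0; EF_Plumbing rough-in = 5
ES_HVAC install = 5; EF_HVAC install = 5+3 = 8
ES_Insulation = 15; EF_Insulation = 15+14 = 29
ES_Drywall = 5; EF_Drywall = 5+13 = 18
ES_Painting = 15; EF_Painting = 15+5 = 20
ES_Flooring = max(EF_Foundation=10, EF_Framing=6, EF_Plumbing rough-in=5, EF_HVAC install=8, EF_Insulation=29, EF_Drywall=18, EF_Painting=20) = 29; EF_Flooring = 29+5 = 34
Expected project duration μ = 34 days. Critical path: Roofing → Insulation → Flooring.

Variance along critical path = 11.111 + 4.000 + 0.444 = 15.556; σ = √15.556 = 3.944 days.
Z = (42 − 34) / 3.944 = 2.028
P(T ≤ 42) = Φ(2.028) ≈ 0.979

0.979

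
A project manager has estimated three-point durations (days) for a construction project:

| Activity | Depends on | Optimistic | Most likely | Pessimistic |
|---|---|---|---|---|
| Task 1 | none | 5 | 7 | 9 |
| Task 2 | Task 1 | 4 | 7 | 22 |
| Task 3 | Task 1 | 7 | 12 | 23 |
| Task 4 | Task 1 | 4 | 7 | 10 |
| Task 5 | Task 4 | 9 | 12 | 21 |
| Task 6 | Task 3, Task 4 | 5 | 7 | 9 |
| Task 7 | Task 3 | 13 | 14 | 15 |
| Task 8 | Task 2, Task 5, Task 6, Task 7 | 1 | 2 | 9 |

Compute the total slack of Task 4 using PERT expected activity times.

te_Task 1 = (5 + 4·7 + 9)/6 = 42/6 = 7
te_Task 2 = (4 + 4·7 + 22)/6 = 54/6 = 9
te_Task 3 = (7 + 4·12 + 23)/6 = 78/6 = 13
te_Task 4 = (4 + 4·7 + 10)/6 = 42/6 = 7
te_Task 5 = (9 + 4·12 + 21)/6 = 78/6 = 13
te_Task 6 = (5 + 4·7 + 9)/6 = 42/6 = 7
te_Task 7 = (13 + 4·14 + 15)/6 = 84/6 = 14
te_Task 8 = (1 + 4·2 + 9)/6 = 18/6 = 3

Forward pass:
ES_Task 1 = 0; EF_Task 1 = 7
ES_Task 2 = 7; EF_Task 2 = 7+9 = 16
ES_Task 3 = 7; EF_Task 3 = 7+13 = 20
ES_Task 4 = 7; EF_Task 4 = 7+7 = 14
ES_Task 5 = 14; EF_Task 5 = 14+13 = 27
ES_Task 6 = max(EF_Task 3=20, EF_Task 4=14) = 20; EF_Task 6 = 20+7 = 27
ES_Task 7 = 20; EF_Task 7 = 20+14 = 34
ES_Task 8 = max(EF_Task 2=16, EF_Task 5=27, EF_Task 6=27, EF_Task 7=34) = 34; EF_Task 8 = 34+3 = 37
Expected project duration μ = 37 days. Critical path: Task 1 → Task 3 → Task 7 → Task 8.

Backward pass:
LF_Task 8 = 37; LS_Task 8 = 37−3 = 34
LF_Task 7 = LS_Task 8 = 34; LS_Task 7 = 34−14 = 20
LF_Task 6 = LS_Task 8 = 34; LS_Task 6 = 34−7 = 27
LF_Task 5 = LS_Task 8 = 34; LS_Task 5 = 34−13 = 21
LF_Task 4 = min(LS_Task 5=21, LS_Task 6=27) = 21; LS_Task 4 = 21−7 = 14
LF_Task 3 = min(LS_Task 6=27, LS_Task 7=20) = 20; LS_Task 3 = 20−13 = 7
LF_Task 2 = LS_Task 8 = 34; LS_Task 2 = 34−9 = 25
LF_Task 1 = min(LS_Task 2=25, LS_Task 3=7, LS_Task 4=14) = 7; LS_Task 1 = 7−7 = 0
Slack_Task 4 = LS_Task 4 − ES_Task 4 = 14 − 7 = 7

7 days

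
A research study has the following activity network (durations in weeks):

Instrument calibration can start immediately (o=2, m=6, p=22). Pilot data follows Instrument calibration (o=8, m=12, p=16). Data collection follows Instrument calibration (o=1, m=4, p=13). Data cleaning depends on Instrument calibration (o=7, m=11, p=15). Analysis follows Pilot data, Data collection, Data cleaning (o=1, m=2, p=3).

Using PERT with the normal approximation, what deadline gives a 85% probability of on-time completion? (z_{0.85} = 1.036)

te_Instrument calibration = (2 + 4·6 + 22)/6 = 48/6 = 8; σ²_Instrument calibration = ((22−2)/6)² = 11.111
te_Pilot data = (8 + 4·12 + 16)/6 = 72/6 = 12; σ²_Pilot data = ((16−8)/6)² = 1.778
te_Data collection = (1 + 4·4 + 13)/6 = 30/6 = 5; σ²_Data collection = ((13−1)/6)² = 4.000
te_Data cleaning = (7 + 4·11 + 15)/6 = 66/6 = 11; σ²_Data cleaning = ((15−7)/6)² = 1.778
te_Analysis = (1 + 4·2 + 3)/6 = 12/6 = 2; σ²_Analysis = ((3−1)/6)² = 0.111

Forward pass:
ES_Instrument calibration = 0; EF_Instrument calibration = 8
ES_Pilot data = 8; EF_Pilot data = 8+12 = 20
ES_Data collection = 8; EF_Data collection = 8+5 = 13
ES_Data cleaning = 8; EF_Data cleaning = 8+11 = 19
ES_Analysis = max(EF_Pilot data=20, EF_Data collection=13, EF_Data cleaning=19) = 20; EF_Analysis = 20+2 = 22
Expected project duration μ = 22 weeks. Critical path: Instrument calibration → Pilot data → Analysis.

Variance along critical path = 11.111 + 1.778 + 0.111 = 13.000; σ = 3.606 weeks.
D = μ + z·σ = 22 + 1.036·3.606 = 25.7 weeks

25.7 weeks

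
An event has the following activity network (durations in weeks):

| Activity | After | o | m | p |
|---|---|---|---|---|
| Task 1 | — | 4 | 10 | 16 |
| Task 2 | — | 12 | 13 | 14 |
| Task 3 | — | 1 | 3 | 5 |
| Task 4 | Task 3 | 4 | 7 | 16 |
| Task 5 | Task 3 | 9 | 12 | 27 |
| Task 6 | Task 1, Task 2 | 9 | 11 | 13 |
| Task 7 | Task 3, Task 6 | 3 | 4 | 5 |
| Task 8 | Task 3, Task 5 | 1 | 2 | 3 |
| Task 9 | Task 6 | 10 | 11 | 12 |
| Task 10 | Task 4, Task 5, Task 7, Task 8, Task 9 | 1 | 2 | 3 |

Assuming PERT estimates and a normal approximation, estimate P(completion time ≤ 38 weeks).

0.872

te_Task 1 = (4 + 4·10 + 16)/6 = 60/6 = 10; σ²_Task 1 = ((16−4)/6)² = 4.000
te_Task 2 = (12 + 4·13 + 14)/6 = 78/6 = 13; σ²_Task 2 = ((14−12)/6)² = 0.111
te_Task 3 = (1 + 4·3 + 5)/6 = 18/6 = 3; σ²_Task 3 = ((5−1)/6)² = 0.444
te_Task 4 = (4 + 4·7 + 16)/6 = 48/6 = 8; σ²_Task 4 = ((16−4)/6)² = 4.000
te_Task 5 = (9 + 4·12 + 27)/6 = 84/6 = 14; σ²_Task 5 = ((27−9)/6)² = 9.000
te_Task 6 = (9 + 4·11 + 13)/6 = 66/6 = 11; σ²_Task 6 = ((13−9)/6)² = 0.444
te_Task 7 = (3 + 4·4 + 5)/6 = 24/6 = 4; σ²_Task 7 = ((5−3)/6)² = 0.111
te_Task 8 = (1 + 4·2 + 3)/6 = 12/6 = 2; σ²_Task 8 = ((3−1)/6)² = 0.111
te_Task 9 = (10 + 4·11 + 12)/6 = 66/6 = 11; σ²_Task 9 = ((12−10)/6)² = 0.111
te_Task 10 = (1 + 4·2 + 3)/6 = 12/6 = 2; σ²_Task 10 = ((3−1)/6)² = 0.111

Forward pass:
ES_Task 1 = 0; EF_Task 1 = 10
ES_Task 2 = 0; EF_Task 2 = 13
ES_Task 3 = 0; EF_Task 3 = 3
ES_Task 4 = 3; EF_Task 4 = 3+8 = 11
ES_Task 5 = 3; EF_Task 5 = 3+14 = 17
ES_Task 6 = max(EF_Task 1=10, EF_Task 2=13) = 13; EF_Task 6 = 13+11 = 24
ES_Task 7 = max(EF_Task 3=3, EF_Task 6=24) = 24; EF_Task 7 = 24+4 = 28
ES_Task 8 = max(EF_Task 3=3, EF_Task 5=17) = 17; EF_Task 8 = 17+2 = 19
ES_Task 9 = 24; EF_Task 9 = 24+11 = 35
ES_Task 10 = max(EF_Task 4=11, EF_Task 5=17, EF_Task 7=28, EF_Task 8=19, EF_Task 9=35) = 35; EF_Task 10 = 35+2 = 37
Expected project duration μ = 37 weeks. Critical path: Task 2 → Task 6 → Task 9 → Task 10.

Variance along critical path = 0.111 + 0.444 + 0.111 + 0.111 = 0.778; σ = √0.778 = 0.882 weeks.
Z = (38 − 37) / 0.882 = 1.134
P(T ≤ 38) = Φ(1.134) ≈ 0.872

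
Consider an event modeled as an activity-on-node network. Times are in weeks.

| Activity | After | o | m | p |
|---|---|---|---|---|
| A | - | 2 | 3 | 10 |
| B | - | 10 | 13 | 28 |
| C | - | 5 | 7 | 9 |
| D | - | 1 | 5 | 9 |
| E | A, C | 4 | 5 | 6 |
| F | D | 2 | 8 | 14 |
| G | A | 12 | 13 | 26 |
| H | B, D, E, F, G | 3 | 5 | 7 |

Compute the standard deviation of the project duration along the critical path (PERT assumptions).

2.77 weeks

te_A = (2 + 4·3 + 10)/6 = 24/6 = 4; σ²_A = ((10−2)/6)² = 1.778
te_B = (10 + 4·13 + 28)/6 = 90/6 = 15; σ²_B = ((28−10)/6)² = 9.000
te_C = (5 + 4·7 + 9)/6 = 42/6 = 7; σ²_C = ((9−5)/6)² = 0.444
te_D = (1 + 4·5 + 9)/6 = 30/6 = 5; σ²_D = ((9−1)/6)² = 1.778
te_E = (4 + 4·5 + 6)/6 = 30/6 = 5; σ²_E = ((6−4)/6)² = 0.111
te_F = (2 + 4·8 + 14)/6 = 48/6 = 8; σ²_F = ((14−2)/6)² = 4.000
te_G = (12 + 4·13 + 26)/6 = 90/6 = 15; σ²_G = ((26−12)/6)² = 5.444
te_H = (3 + 4·5 + 7)/6 = 30/6 = 5; σ²_H = ((7−3)/6)² = 0.444

Forward pass:
ES_A = 0; EF_A = 4
ES_B = 0; EF_B = 15
ES_C = 0; EF_C = 7
ES_D = 0; EF_D = 5
ES_E = max(EF_A=4, EF_C=7) = 7; EF_E = 7+5 = 12
ES_F = 5; EF_F = 5+8 = 13
ES_G = 4; EF_G = 4+15 = 19
ES_H = max(EF_B=15, EF_D=5, EF_E=12, EF_F=13, EF_G=19) = 19; EF_H = 19+5 = 24
Expected project duration μ = 24 weeks. Critical path: A → G → H.

Variance along critical path = 1.778 + 5.444 + 0.444 = 7.667
σ = √7.667 = 2.769 weeks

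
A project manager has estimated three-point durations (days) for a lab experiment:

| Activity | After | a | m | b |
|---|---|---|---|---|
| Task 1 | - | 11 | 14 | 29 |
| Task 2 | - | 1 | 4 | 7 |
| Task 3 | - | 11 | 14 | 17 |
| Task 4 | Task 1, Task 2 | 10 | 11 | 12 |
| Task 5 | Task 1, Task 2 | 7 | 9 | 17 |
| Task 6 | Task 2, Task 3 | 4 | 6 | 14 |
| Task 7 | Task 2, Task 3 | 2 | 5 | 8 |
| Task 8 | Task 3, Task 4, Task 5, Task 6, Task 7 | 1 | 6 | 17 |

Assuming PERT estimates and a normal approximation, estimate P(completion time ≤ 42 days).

0.976

te_Task 1 = (11 + 4·14 + 29)/6 = 96/6 = 16; σ²_Task 1 = ((29−11)/6)² = 9.000
te_Task 2 = (1 + 4·4 + 7)/6 = 24/6 = 4; σ²_Task 2 = ((7−1)/6)² = 1.000
te_Task 3 = (11 + 4·14 + 17)/6 = 84/6 = 14; σ²_Task 3 = ((17−11)/6)² = 1.000
te_Task 4 = (10 + 4·11 + 12)/6 = 66/6 = 11; σ²_Task 4 = ((12−10)/6)² = 0.111
te_Task 5 = (7 + 4·9 + 17)/6 = 60/6 = 10; σ²_Task 5 = ((17−7)/6)² = 2.778
te_Task 6 = (4 + 4·6 + 14)/6 = 42/6 = 7; σ²_Task 6 = ((14−4)/6)² = 2.778
te_Task 7 = (2 + 4·5 + 8)/6 = 30/6 = 5; σ²_Task 7 = ((8−2)/6)² = 1.000
te_Task 8 = (1 + 4·6 + 17)/6 = 42/6 = 7; σ²_Task 8 = ((17−1)/6)² = 7.111

Forward pass:
ES_Task 1 = 0; EF_Task 1 = 16
ES_Task 2 = 0; EF_Task 2 = 4
ES_Task 3 = 0; EF_Task 3 = 14
ES_Task 4 = max(EF_Task 1=16, EF_Task 2=4) = 16; EF_Task 4 = 16+11 = 27
ES_Task 5 = max(EF_Task 1=16, EF_Task 2=4) = 16; EF_Task 5 = 16+10 = 26
ES_Task 6 = max(EF_Task 2=4, EF_Task 3=14) = 14; EF_Task 6 = 14+7 = 21
ES_Task 7 = max(EF_Task 2=4, EF_Task 3=14) = 14; EF_Task 7 = 14+5 = 19
ES_Task 8 = max(EF_Task 3=14, EF_Task 4=27, EF_Task 5=26, EF_Task 6=21, EF_Task 7=19) = 27; EF_Task 8 = 27+7 = 34
Expected project duration μ = 34 days. Critical path: Task 1 → Task 4 → Task 8.

Variance along critical path = 9.000 + 0.111 + 7.111 = 16.222; σ = √16.222 = 4.028 days.
Z = (42 − 34) / 4.028 = 1.986
P(T ≤ 42) = Φ(1.986) ≈ 0.976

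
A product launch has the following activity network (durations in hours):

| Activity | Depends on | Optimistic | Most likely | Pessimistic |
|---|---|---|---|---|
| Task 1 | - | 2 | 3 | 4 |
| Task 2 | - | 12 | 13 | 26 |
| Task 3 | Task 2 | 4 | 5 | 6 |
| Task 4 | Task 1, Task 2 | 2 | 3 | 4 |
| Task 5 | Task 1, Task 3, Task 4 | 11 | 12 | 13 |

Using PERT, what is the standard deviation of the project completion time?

te_Task 1 = (2 + 4·3 + 4)/6 = 18/6 = 3; σ²_Task 1 = ((4−2)/6)² = 0.111
te_Task 2 = (12 + 4·13 + 26)/6 = 90/6 = 15; σ²_Task 2 = ((26−12)/6)² = 5.444
te_Task 3 = (4 + 4·5 + 6)/6 = 30/6 = 5; σ²_Task 3 = ((6−4)/6)² = 0.111
te_Task 4 = (2 + 4·3 + 4)/6 = 18/6 = 3; σ²_Task 4 = ((4−2)/6)² = 0.111
te_Task 5 = (11 + 4·12 + 13)/6 = 72/6 = 12; σ²_Task 5 = ((13−11)/6)² = 0.111

Forward pass:
ES_Task 1 = 0; EF_Task 1 = 3
ES_Task 2 = 0; EF_Task 2 = 15
ES_Task 3 = 15; EF_Task 3 = 15+5 = 20
ES_Task 4 = max(EF_Task 1=3, EF_Task 2=15) = 15; EF_Task 4 = 15+3 = 18
ES_Task 5 = max(EF_Task 1=3, EF_Task 3=20, EF_Task 4=18) = 20; EF_Task 5 = 20+12 = 32
Expected project duration μ = 32 hours. Critical path: Task 2 → Task 3 → Task 5.

Variance along critical path = 5.444 + 0.111 + 0.111 = 5.667
σ = √5.667 = 2.380 hours

2.38 hours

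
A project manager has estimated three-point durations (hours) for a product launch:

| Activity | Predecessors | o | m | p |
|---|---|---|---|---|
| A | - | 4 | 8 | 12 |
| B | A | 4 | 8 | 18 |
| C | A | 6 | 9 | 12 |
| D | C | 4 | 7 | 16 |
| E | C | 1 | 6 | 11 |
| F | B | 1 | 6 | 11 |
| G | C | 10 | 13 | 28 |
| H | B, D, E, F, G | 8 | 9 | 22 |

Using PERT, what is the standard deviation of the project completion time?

te_A = (4 + 4·8 + 12)/6 = 48/6 = 8; σ²_A = ((12−4)/6)² = 1.778
te_B = (4 + 4·8 + 18)/6 = 54/6 = 9; σ²_B = ((18−4)/6)² = 5.444
te_C = (6 + 4·9 + 12)/6 = 54/6 = 9; σ²_C = ((12−6)/6)² = 1.000
te_D = (4 + 4·7 + 16)/6 = 48/6 = 8; σ²_D = ((16−4)/6)² = 4.000
te_E = (1 + 4·6 + 11)/6 = 36/6 = 6; σ²_E = ((11−1)/6)² = 2.778
te_F = (1 + 4·6 + 11)/6 = 36/6 = 6; σ²_F = ((11−1)/6)² = 2.778
te_G = (10 + 4·13 + 28)/6 = 90/6 = 15; σ²_G = ((28−10)/6)² = 9.000
te_H = (8 + 4·9 + 22)/6 = 66/6 = 11; σ²_H = ((22−8)/6)² = 5.444

Forward pass:
ES_A = 0; EF_A = 8
ES_B = 8; EF_B = 8+9 = 17
ES_C = 8; EF_C = 8+9 = 17
ES_D = 17; EF_D = 17+8 = 25
ES_E = 17; EF_E = 17+6 = 23
ES_F = 17; EF_F = 17+6 = 23
ES_G = 17; EF_G = 17+15 = 32
ES_H = max(EF_B=17, EF_D=25, EF_E=23, EF_F=23, EF_G=32) = 32; EF_H = 32+11 = 43
Expected project duration μ = 43 hours. Critical path: A → C → G → H.

Variance along critical path = 1.778 + 1.000 + 9.000 + 5.444 = 17.222
σ = √17.222 = 4.150 hours

4.15 hours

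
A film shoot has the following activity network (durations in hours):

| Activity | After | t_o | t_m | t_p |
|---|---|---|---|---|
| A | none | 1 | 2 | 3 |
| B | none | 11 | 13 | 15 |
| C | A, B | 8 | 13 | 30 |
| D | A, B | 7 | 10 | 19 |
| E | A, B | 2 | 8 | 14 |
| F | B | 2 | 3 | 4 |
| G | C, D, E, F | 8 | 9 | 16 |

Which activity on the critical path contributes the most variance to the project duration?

te_A = (1 + 4·2 + 3)/6 = 12/6 = 2; σ²_A = ((3−1)/6)² = 0.111
te_B = (11 + 4·13 + 15)/6 = 78/6 = 13; σ²_B = ((15−11)/6)² = 0.444
te_C = (8 + 4·13 + 30)/6 = 90/6 = 15; σ²_C = ((30−8)/6)² = 13.444
te_D = (7 + 4·10 + 19)/6 = 66/6 = 11; σ²_D = ((19−7)/6)² = 4.000
te_E = (2 + 4·8 + 14)/6 = 48/6 = 8; σ²_E = ((14−2)/6)² = 4.000
te_F = (2 + 4·3 + 4)/6 = 18/6 = 3; σ²_F = ((4−2)/6)² = 0.111
te_G = (8 + 4·9 + 16)/6 = 60/6 = 10; σ²_G = ((16−8)/6)² = 1.778

Forward pass:
ES_A = 0; EF_A = 2
ES_B = 0; EF_B = 13
ES_C = max(EF_A=2, EF_B=13) = 13; EF_C = 13+15 = 28
ES_D = max(EF_A=2, EF_B=13) = 13; EF_D = 13+11 = 24
ES_E = max(EF_A=2, EF_B=13) = 13; EF_E = 13+8 = 21
ES_F = 13; EF_F = 13+3 = 16
ES_G = max(EF_C=28, EF_D=24, EF_E=21, EF_F=16) = 28; EF_G = 28+10 = 38
Expected project duration μ = 38 hours. Critical path: B → C → G.

Variances on critical path: σ²_B=0.444, σ²_C=13.444, σ²_G=1.778.
Largest is σ²_C = 13.444.

C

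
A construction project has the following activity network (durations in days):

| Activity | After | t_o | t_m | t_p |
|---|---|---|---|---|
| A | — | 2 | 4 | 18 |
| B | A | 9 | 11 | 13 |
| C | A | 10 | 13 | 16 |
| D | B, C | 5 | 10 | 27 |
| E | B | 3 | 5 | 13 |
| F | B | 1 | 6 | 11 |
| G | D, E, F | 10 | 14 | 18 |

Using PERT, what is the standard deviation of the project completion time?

te_A = (2 + 4·4 + 18)/6 = 36/6 = 6; σ²_A = ((18−2)/6)² = 7.111
te_B = (9 + 4·11 + 13)/6 = 66/6 = 11; σ²_B = ((13−9)/6)² = 0.444
te_C = (10 + 4·13 + 16)/6 = 78/6 = 13; σ²_C = ((16−10)/6)² = 1.000
te_D = (5 + 4·10 + 27)/6 = 72/6 = 12; σ²_D = ((27−5)/6)² = 13.444
te_E = (3 + 4·5 + 13)/6 = 36/6 = 6; σ²_E = ((13−3)/6)² = 2.778
te_F = (1 + 4·6 + 11)/6 = 36/6 = 6; σ²_F = ((11−1)/6)² = 2.778
te_G = (10 + 4·14 + 18)/6 = 84/6 = 14; σ²_G = ((18−10)/6)² = 1.778

Forward pass:
ES_A = 0; EF_A = 6
ES_B = 6; EF_B = 6+11 = 17
ES_C = 6; EF_C = 6+13 = 19
ES_D = max(EF_B=17, EF_C=19) = 19; EF_D = 19+12 = 31
ES_E = 17; EF_E = 17+6 = 23
ES_F = 17; EF_F = 17+6 = 23
ES_G = max(EF_D=31, EF_E=23, EF_F=23) = 31; EF_G = 31+14 = 45
Expected project duration μ = 45 days. Critical path: A → C → D → G.

Variance along critical path = 7.111 + 1.000 + 13.444 + 1.778 = 23.333
σ = √23.333 = 4.830 days

4.83 days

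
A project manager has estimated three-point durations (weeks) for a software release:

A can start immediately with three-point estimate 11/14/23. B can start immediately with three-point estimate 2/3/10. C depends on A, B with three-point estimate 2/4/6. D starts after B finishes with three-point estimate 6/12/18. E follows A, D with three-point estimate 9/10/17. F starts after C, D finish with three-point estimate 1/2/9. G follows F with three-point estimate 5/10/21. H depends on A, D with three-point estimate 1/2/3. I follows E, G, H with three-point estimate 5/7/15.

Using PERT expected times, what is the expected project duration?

te_A = (11 + 4·14 + 23)/6 = 90/6 = 15
te_B = (2 + 4·3 + 10)/6 = 24/6 = 4
te_C = (2 + 4·4 + 6)/6 = 24/6 = 4
te_D = (6 + 4·12 + 18)/6 = 72/6 = 12
te_E = (9 + 4·10 + 17)/6 = 66/6 = 11
te_F = (1 + 4·2 + 9)/6 = 18/6 = 3
te_G = (5 + 4·10 + 21)/6 = 66/6 = 11
te_H = (1 + 4·2 + 3)/6 = 12/6 = 2
te_I = (5 + 4·7 + 15)/6 = 48/6 = 8

Forward pass:
ES_A = 0; EF_A = 15
ES_B = 0; EF_B = 4
ES_C = max(EF_A=15, EF_B=4) = 15; EF_C = 15+4 = 19
ES_D = 4; EF_D = 4+12 = 16
ES_E = max(EF_A=15, EF_D=16) = 16; EF_E = 16+11 = 27
ES_F = max(EF_C=19, EF_D=16) = 19; EF_F = 19+3 = 22
ES_G = 22; EF_G = 22+11 = 33
ES_H = max(EF_A=15, EF_D=16) = 16; EF_H = 16+2 = 18
ES_I = max(EF_E=27, EF_G=33, EF_H=18) = 33; EF_I = 33+8 = 41
Expected project duration μ = 41 weeks. Critical path: A → C → F → G → I.

41 weeks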